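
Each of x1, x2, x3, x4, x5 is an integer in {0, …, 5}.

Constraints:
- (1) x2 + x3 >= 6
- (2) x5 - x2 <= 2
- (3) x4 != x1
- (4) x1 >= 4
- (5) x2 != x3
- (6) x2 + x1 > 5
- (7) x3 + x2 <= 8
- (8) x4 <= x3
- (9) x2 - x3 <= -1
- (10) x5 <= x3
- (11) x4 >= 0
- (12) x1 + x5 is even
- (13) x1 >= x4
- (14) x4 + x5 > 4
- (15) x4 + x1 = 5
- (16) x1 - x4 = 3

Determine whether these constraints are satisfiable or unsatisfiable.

Satisfiable

Try x1 = 4, x2 = 3, x3 = 5, x4 = 1, x5 = 4.
Check constraint 1: x2 + x3 = 8; constraint 2: x5 - x2 = 1; constraint 6: x2 + x1 = 7. The remaining constraints are straightforward to verify.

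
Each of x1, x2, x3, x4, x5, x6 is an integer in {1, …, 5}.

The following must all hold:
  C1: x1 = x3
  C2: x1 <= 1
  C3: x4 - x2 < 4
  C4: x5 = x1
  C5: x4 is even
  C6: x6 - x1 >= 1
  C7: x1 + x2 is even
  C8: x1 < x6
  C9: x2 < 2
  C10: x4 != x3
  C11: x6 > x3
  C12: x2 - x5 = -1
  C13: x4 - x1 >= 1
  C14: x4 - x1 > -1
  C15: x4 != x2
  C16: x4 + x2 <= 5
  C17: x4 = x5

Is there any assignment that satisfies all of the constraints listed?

From constraints 1, 4, and 17, x4 = x5 = x1 = x3, so x4 = x3. But constraint 10 says x4 ≠ x3. Contradiction.

Unsatisfiable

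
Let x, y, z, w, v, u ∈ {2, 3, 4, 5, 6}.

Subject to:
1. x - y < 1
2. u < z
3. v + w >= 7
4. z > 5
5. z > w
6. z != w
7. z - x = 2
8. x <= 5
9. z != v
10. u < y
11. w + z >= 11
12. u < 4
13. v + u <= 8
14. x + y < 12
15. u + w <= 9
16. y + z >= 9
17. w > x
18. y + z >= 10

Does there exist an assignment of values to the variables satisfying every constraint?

Satisfiable

One satisfying assignment is x = 4, y = 5, z = 6, w = 5, v = 5, u = 2.
For the less obvious constraints — constraint 1: x - y = -1; constraint 3: v + w = 10; constraint 7: z - x = 2 — and the others hold by inspection.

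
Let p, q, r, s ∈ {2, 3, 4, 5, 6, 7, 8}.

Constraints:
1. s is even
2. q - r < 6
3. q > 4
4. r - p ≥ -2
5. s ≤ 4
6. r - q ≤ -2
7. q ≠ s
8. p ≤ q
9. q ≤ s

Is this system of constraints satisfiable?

Unsatisfiable

From constraint 3: q ≥ 5. From constraints 5 and 9: q ≤ s and s ≤ 4, so q ≤ 4. But 4 < 5, so no value of q works.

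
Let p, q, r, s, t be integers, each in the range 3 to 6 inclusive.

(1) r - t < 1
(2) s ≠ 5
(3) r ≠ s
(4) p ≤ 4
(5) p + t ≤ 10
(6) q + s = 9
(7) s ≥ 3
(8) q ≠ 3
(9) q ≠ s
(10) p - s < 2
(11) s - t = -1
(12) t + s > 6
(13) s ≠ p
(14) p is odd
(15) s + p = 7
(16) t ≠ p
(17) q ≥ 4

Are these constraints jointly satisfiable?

The assignment p = 3, q = 5, r = 3, s = 4, t = 5 works:
  constraint 1 holds since r - t = -2.
  constraint 5 holds since p + t = 8.
  constraint 6 holds since q + s = 9.
The rest check out directly.

Satisfiable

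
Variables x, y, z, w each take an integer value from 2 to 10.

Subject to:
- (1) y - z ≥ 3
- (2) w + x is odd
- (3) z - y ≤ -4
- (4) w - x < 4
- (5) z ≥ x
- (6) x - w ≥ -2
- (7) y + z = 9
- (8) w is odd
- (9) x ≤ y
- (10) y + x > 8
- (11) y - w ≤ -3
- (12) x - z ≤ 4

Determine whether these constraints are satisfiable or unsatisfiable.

Unsatisfiable

Constraints 3, 6, 11, and 12 give z − x ≥ -4, x − w ≥ -2, w − y ≥ 3, y − z ≥ 4.
Adding all 4 inequalities: the left sides telescope to 0, and the right sides sum to (-4) + (-2) + 3 + 4 = 1. So 0 ≥ 1, which is false.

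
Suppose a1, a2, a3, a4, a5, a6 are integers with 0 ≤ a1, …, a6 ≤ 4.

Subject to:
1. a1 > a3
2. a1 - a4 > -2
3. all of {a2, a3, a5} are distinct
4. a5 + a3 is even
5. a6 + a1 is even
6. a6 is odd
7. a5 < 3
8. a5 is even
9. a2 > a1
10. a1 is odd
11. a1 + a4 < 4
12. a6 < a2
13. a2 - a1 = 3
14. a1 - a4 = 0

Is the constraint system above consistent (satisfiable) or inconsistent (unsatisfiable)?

Setting (a1, a2, a3, a4, a5, a6) = (1, 4, 0, 1, 2, 1) satisfies everything: constraint 2: a1 - a4 = 0; constraint 11: a1 + a4 = 2; constraint 13: a2 - a1 = 3, and the others follow.

Satisfiable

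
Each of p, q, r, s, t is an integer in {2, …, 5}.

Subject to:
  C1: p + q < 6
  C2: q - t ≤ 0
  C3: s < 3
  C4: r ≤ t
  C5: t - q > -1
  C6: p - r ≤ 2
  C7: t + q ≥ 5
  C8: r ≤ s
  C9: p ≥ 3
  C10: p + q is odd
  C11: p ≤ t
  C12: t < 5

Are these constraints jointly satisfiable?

Setting (p, q, r, s, t) = (3, 2, 2, 2, 3) satisfies everything: constraint 1: p + q = 5; constraint 2: q - t = -1; constraint 5: t - q = 1, and the others follow.

Satisfiable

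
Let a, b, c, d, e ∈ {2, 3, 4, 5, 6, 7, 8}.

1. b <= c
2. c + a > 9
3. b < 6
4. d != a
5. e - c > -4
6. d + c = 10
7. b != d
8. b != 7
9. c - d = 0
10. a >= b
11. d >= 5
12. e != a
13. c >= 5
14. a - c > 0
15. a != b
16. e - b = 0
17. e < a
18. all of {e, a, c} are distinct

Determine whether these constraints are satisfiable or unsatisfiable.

The assignment a = 7, b = 2, c = 5, d = 5, e = 2 works:
  constraint 2 holds since c + a = 12.
  constraint 5 holds since e - c = -3.
  constraint 6 holds since d + c = 10.
The rest check out directly.

Satisfiable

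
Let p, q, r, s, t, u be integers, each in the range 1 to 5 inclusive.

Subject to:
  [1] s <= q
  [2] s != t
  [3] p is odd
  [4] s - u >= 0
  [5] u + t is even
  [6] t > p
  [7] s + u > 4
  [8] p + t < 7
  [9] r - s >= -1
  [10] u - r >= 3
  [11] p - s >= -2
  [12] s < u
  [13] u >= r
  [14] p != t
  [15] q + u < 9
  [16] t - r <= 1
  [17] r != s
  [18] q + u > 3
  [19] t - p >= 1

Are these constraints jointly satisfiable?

Constraints 4, 10, 11, 16, and 19 give u − r ≥ 3, r − t ≥ -1, t − p ≥ 1, p − s ≥ -2, s − u ≥ 0.
Adding all 5 inequalities: the left sides telescope to 0, and the right sides sum to 3 + (-1) + 1 + (-2) + 0 = 1. So 0 ≥ 1, which is false.

Unsatisfiable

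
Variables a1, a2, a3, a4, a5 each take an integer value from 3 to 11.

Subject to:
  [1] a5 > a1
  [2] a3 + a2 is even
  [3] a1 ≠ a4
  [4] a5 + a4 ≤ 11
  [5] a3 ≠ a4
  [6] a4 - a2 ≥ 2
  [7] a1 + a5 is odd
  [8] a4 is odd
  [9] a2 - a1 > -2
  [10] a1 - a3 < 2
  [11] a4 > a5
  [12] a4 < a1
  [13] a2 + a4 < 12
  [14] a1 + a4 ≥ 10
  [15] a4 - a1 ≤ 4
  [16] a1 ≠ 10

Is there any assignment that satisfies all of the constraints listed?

Constraints 1, 11, and 12 give a1 < a5, a5 < a4, a4 < a1. Chaining: a1 < a5 < a4 < a1, which forces a1 < a1 — impossible.

Unsatisfiable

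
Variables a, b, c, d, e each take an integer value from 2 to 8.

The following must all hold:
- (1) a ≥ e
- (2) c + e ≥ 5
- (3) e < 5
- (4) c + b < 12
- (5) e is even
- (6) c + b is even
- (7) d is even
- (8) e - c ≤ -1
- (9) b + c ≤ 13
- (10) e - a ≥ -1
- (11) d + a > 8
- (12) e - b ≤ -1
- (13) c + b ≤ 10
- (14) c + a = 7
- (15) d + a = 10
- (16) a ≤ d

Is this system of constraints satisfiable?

Setting (a, b, c, d, e) = (2, 5, 5, 8, 2) satisfies everything: constraint 2: c + e = 7; constraint 4: c + b = 10; constraint 8: e - c = -3, and the others follow.

Satisfiable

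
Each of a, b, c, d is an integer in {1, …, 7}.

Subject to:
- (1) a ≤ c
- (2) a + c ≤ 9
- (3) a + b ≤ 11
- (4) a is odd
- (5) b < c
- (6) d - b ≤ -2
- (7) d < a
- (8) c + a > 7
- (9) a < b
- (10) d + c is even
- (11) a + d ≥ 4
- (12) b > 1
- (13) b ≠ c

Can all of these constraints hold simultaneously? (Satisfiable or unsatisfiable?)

Take a = 3, b = 5, c = 6, d = 2. Then constraint 2: a + c = 9; constraint 3: a + b = 8, and every other listed constraint is also met.

Satisfiable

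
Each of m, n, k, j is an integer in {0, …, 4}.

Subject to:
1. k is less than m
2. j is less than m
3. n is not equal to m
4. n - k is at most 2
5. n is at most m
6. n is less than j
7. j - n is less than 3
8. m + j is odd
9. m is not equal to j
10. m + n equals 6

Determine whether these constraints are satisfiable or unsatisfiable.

Try m = 4, n = 2, k = 3, j = 3.
Check constraint 4: n - k = -1; constraint 7: j - n = 1. The remaining constraints are straightforward to verify.

Satisfiable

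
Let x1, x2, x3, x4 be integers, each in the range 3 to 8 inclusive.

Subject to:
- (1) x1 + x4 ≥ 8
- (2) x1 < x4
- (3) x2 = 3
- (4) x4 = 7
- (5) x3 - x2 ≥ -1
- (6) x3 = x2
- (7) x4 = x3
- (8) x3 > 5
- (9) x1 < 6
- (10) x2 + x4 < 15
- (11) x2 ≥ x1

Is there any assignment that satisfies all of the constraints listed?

Unsatisfiable

Constraint 4 fixes x4 = 7 and constraint 3 fixes x2 = 3. Constraints 6 and 7 give x4 = x3 = x2, so x4 = x2. But 7 ≠ 3 — contradiction.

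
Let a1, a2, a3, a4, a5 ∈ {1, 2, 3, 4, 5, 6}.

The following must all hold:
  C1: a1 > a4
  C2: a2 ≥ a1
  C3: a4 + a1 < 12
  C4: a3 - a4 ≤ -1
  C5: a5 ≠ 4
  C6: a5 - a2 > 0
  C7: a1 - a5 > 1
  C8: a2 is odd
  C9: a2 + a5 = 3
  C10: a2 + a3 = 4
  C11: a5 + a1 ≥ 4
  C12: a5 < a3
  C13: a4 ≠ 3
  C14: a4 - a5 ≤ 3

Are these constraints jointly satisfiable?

Constraints 1, 2, 4, 6, and 12 give a2 < a5, a5 < a3, a3 < a4, a4 < a1, a1 ≤ a2. Chaining: a2 < a5 < a3 < a4 < a1 ≤ a2, which forces a2 < a2 — impossible.

Unsatisfiable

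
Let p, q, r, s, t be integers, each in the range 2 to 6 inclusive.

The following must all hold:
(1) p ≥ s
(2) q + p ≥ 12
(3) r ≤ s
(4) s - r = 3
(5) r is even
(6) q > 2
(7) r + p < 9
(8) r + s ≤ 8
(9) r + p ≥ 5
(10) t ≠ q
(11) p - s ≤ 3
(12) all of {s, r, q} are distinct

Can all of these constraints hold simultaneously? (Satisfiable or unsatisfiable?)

Take p = 6, q = 6, r = 2, s = 5, t = 5. Then constraint 2: q + p = 12; constraint 4: s - r = 3, and every other listed constraint is also met.

Satisfiable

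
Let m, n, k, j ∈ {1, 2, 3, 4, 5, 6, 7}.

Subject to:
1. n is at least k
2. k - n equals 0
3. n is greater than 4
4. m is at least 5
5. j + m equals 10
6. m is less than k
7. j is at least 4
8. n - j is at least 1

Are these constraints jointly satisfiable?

Satisfiable

Take m = 5, n = 7, k = 7, j = 5. Then constraint 2: k - n = 0; constraint 5: j + m = 10; constraint 8: n - j = 2, and every other listed constraint is also met.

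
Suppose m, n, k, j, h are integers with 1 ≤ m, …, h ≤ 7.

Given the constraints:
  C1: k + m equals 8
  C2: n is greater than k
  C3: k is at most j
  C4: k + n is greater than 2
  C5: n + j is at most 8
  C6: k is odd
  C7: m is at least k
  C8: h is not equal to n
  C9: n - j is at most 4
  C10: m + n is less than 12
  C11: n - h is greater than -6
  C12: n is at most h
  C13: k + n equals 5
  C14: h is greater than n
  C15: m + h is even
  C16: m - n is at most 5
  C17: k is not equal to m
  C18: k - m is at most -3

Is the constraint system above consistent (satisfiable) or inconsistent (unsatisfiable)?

Satisfiable

The assignment m = 7, n = 4, k = 1, j = 3, h = 7 works:
  constraint 1 holds since k + m = 8.
  constraint 4 holds since k + n = 5.
The rest check out directly.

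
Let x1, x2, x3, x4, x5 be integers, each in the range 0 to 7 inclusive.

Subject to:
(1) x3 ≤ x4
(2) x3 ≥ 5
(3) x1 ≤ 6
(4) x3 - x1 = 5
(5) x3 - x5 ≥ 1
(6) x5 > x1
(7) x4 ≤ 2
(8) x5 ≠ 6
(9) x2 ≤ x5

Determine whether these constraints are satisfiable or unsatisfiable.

Unsatisfiable

From constraint 2: x3 ≥ 5. From constraints 1 and 7: x3 ≤ x4 and x4 ≤ 2, so x3 ≤ 2. But 2 < 5, so no value of x3 works.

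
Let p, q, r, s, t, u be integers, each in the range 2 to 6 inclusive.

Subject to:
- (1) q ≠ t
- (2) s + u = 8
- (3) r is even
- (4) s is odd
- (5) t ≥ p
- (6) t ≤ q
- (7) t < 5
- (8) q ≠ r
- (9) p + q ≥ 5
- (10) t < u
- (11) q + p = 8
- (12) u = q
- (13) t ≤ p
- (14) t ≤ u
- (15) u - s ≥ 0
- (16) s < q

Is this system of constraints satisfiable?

The assignment p = 3, q = 5, r = 4, s = 3, t = 3, u = 5 works:
  constraint 2 holds since s + u = 8.
  constraint 9 holds since p + q = 8.
  constraint 11 holds since q + p = 8.
The rest check out directly.

Satisfiable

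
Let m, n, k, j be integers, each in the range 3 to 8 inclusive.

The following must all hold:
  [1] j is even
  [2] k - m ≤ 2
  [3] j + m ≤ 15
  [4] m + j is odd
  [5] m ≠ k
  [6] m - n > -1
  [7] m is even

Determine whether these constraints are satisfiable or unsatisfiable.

Unsatisfiable

Constraint 7 makes m even and constraint 1 makes j even, so m + j must be even. Constraint 4 says m + j is odd — contradiction.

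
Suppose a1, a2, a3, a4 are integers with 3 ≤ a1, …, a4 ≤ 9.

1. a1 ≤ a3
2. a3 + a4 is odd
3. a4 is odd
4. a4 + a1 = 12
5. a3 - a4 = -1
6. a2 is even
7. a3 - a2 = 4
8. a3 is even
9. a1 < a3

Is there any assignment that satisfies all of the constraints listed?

Satisfiable

Try a1 = 3, a2 = 4, a3 = 8, a4 = 9.
Check constraint 4: a4 + a1 = 12; constraint 5: a3 - a4 = -1; constraint 7: a3 - a2 = 4. The remaining constraints are straightforward to verify.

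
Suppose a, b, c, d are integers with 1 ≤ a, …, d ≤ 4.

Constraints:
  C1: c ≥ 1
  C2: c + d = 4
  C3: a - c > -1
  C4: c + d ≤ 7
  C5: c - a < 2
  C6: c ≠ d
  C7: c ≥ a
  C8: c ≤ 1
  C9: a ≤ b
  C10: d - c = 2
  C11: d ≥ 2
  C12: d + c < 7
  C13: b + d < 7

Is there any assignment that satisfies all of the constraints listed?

Satisfiable

Take a = 1, b = 2, c = 1, d = 3. Then constraint 2: c + d = 4; constraint 3: a - c = 0; constraint 4: c + d = 4, and every other listed constraint is also met.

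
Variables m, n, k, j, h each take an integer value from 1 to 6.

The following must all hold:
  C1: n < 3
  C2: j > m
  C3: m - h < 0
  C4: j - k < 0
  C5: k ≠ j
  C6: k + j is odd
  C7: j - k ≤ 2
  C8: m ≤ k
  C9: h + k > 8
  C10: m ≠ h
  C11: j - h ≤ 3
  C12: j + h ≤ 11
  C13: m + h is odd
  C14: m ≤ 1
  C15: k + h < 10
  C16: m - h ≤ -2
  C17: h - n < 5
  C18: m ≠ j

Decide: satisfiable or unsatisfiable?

Satisfiable

One satisfying assignment is m = 1, n = 2, k = 5, j = 4, h = 4.
For the less obvious constraints — constraint 3: m - h = -3; constraint 4: j - k = -1; constraint 7: j - k = -1 — and the others hold by inspection.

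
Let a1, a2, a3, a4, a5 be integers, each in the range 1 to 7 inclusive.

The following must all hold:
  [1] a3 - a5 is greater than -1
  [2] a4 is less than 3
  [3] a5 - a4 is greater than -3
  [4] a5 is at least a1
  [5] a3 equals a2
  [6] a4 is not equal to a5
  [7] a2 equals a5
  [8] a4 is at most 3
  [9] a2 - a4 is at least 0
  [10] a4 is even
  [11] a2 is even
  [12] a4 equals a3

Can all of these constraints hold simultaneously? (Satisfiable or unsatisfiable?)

Unsatisfiable

From constraints 5, 7, and 12, a4 = a3 = a2 = a5, so a4 = a5. But constraint 6 says a4 ≠ a5. Contradiction.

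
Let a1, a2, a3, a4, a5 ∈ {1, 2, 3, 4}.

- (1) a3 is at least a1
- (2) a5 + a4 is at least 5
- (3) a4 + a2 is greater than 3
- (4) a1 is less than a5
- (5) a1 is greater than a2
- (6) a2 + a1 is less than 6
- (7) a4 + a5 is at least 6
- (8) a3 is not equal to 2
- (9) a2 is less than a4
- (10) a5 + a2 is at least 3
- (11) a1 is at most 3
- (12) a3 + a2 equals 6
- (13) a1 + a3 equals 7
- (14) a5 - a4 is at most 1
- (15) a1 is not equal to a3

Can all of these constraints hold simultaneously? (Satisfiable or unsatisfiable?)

Satisfiable

Setting (a1, a2, a3, a4, a5) = (3, 2, 4, 3, 4) satisfies everything: constraint 2: a5 + a4 = 7; constraint 3: a4 + a2 = 5; constraint 6: a2 + a1 = 5, and the others follow.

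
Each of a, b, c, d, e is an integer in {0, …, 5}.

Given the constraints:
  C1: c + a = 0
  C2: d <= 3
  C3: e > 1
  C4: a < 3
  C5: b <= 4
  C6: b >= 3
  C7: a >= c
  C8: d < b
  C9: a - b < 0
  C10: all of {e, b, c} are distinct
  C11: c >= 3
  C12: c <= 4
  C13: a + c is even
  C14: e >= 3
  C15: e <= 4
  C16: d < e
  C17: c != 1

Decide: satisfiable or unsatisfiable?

Unsatisfiable

Constraints 5, 6, 11, 12, 14, and 15 confine each of e, b, c to the 2 values {3, 4}.
Constraint 10 requires all 3 of them to be distinct, but only 2 values are available — impossible by the pigeonhole principle.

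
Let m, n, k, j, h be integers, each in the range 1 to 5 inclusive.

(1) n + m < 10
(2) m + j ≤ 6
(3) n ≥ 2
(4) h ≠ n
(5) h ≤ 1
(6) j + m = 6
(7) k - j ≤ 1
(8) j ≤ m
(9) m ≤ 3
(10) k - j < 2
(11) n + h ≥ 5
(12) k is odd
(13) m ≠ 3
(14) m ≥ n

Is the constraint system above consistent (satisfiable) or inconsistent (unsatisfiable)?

Unsatisfiable

From constraints 9 and 14: n ≤ m ≤ 3. From constraint 5: h ≤ 1. Hence n + h ≤ 4. But constraint 11 requires n + h ≥ 5, and 5 > 4. Contradiction.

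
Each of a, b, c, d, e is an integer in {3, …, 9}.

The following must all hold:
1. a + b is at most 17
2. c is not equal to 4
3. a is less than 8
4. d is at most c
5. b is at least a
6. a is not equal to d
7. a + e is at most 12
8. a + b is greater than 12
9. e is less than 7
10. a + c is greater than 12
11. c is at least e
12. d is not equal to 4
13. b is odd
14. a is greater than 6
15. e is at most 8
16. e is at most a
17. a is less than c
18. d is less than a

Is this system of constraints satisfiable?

Satisfiable

Take a = 7, b = 7, c = 8, d = 5, e = 4. Then constraint 1: a + b = 14; constraint 7: a + e = 11, and every other listed constraint is also met.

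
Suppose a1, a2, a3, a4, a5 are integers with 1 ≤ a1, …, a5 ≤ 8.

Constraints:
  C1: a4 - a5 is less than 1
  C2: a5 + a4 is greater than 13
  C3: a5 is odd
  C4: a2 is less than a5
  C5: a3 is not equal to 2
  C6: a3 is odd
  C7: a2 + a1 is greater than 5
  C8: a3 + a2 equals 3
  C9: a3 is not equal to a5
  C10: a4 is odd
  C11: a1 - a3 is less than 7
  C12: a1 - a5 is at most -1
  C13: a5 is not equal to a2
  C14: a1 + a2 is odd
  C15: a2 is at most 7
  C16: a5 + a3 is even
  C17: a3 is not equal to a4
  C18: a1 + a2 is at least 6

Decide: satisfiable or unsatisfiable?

Setting (a1, a2, a3, a4, a5) = (5, 2, 1, 7, 7) satisfies everything: constraint 1: a4 - a5 = 0; constraint 2: a5 + a4 = 14, and the others follow.

Satisfiable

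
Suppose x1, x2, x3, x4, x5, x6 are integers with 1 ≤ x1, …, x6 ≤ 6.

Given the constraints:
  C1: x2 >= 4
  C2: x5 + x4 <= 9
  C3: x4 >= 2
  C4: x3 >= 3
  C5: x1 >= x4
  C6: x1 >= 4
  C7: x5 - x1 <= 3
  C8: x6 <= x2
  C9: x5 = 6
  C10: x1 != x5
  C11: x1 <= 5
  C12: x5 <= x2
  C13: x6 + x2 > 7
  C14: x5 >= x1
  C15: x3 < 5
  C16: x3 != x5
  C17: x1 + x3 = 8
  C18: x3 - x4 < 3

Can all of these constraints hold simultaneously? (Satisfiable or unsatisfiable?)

The assignment x1 = 4, x2 = 6, x3 = 4, x4 = 2, x5 = 6, x6 = 3 works:
  constraint 2 holds since x5 + x4 = 8.
  constraint 7 holds since x5 - x1 = 2.
  constraint 13 holds since x6 + x2 = 9.
The rest check out directly.

Satisfiable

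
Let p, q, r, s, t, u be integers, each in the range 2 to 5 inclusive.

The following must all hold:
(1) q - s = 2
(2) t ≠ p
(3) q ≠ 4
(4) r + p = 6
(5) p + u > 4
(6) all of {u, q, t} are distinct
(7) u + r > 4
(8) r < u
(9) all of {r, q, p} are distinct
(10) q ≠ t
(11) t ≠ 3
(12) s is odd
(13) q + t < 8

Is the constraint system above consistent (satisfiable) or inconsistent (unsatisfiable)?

The assignment p = 4, q = 5, r = 2, s = 3, t = 2, u = 3 works:
  constraint 1 holds since q - s = 2.
  constraint 4 holds since r + p = 6.
The rest check out directly.

Satisfiable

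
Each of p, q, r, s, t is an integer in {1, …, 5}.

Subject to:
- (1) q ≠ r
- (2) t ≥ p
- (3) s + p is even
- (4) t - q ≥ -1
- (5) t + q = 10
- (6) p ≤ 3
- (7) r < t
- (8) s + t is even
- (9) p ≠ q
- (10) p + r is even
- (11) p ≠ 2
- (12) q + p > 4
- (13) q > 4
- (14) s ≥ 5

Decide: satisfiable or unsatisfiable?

Setting (p, q, r, s, t) = (1, 5, 1, 5, 5) satisfies everything: constraint 4: t - q = 0; constraint 5: t + q = 10; constraint 12: q + p = 6, and the others follow.

Satisfiable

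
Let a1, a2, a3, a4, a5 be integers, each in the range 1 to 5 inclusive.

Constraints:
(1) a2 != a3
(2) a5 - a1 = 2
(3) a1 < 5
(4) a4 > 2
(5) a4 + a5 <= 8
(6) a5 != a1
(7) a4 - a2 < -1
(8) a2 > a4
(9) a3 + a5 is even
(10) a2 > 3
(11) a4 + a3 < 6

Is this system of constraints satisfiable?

Setting (a1, a2, a3, a4, a5) = (1, 5, 1, 3, 3) satisfies everything: constraint 2: a5 - a1 = 2; constraint 5: a4 + a5 = 6; constraint 7: a4 - a2 = -2, and the others follow.

Satisfiable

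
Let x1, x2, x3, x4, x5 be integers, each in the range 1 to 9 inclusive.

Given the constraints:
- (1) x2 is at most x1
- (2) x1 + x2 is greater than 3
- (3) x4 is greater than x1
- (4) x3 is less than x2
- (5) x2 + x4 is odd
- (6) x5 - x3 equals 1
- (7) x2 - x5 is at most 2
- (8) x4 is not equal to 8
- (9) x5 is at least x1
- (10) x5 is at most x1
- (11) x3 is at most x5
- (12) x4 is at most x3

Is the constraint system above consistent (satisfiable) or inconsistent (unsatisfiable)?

Constraints 1, 3, 4, and 12 give x2 ≤ x1, x1 < x4, x4 ≤ x3, x3 < x2. Chaining: x2 ≤ x1 < x4 ≤ x3 < x2, which forces x2 < x2 — impossible.

Unsatisfiable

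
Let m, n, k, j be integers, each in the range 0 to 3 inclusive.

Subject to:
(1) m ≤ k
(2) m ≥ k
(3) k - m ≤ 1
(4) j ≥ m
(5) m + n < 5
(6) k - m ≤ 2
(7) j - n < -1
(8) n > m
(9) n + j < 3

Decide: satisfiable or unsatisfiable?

Satisfiable

Setting (m, n, k, j) = (0, 2, 0, 0) satisfies everything: constraint 3: k - m = 0; constraint 5: m + n = 2; constraint 6: k - m = 0, and the others follow.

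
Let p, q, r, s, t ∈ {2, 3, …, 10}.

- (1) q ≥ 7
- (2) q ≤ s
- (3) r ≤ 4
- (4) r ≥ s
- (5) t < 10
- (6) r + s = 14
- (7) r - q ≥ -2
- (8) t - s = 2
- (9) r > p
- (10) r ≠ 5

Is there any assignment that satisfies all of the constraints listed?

From constraints 1 and 2: s ≥ q and q ≥ 7, so s ≥ 7. From constraints 3 and 4: s ≤ r and r ≤ 4, so s ≤ 4. But 4 < 7, so no value of s works.

Unsatisfiable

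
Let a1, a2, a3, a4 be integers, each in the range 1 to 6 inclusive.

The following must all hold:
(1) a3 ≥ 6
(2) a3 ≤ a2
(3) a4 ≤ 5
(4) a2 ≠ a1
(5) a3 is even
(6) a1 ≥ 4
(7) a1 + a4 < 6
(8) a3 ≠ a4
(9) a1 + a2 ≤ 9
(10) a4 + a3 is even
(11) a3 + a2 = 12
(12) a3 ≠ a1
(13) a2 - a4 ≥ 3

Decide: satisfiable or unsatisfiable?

From constraint 6: a1 ≥ 4. From constraints 1 and 2: a2 ≥ a3 ≥ 6. Hence a1 + a2 ≥ 10. But constraint 9 requires a1 + a2 ≤ 9, and 9 < 10. Contradiction.

Unsatisfiable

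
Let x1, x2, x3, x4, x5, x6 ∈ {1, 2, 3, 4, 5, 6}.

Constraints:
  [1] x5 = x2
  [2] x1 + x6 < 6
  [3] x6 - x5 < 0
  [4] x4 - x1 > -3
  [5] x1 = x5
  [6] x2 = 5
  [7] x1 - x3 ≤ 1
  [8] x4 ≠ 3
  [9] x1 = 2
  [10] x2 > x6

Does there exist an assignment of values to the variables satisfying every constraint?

Unsatisfiable

Constraint 9 fixes x1 = 2 and constraint 6 fixes x2 = 5. Constraints 1 and 5 give x1 = x5 = x2, so x1 = x2. But 2 ≠ 5 — contradiction.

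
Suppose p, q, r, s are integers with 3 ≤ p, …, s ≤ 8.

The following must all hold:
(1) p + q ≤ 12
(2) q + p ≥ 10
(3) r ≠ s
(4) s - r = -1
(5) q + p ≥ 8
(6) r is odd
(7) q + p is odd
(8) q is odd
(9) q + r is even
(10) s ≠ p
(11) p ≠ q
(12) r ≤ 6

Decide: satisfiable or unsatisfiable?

Satisfiable

The assignment p = 8, q = 3, r = 5, s = 4 works:
  constraint 1 holds since p + q = 11.
  constraint 2 holds since q + p = 11.
The rest check out directly.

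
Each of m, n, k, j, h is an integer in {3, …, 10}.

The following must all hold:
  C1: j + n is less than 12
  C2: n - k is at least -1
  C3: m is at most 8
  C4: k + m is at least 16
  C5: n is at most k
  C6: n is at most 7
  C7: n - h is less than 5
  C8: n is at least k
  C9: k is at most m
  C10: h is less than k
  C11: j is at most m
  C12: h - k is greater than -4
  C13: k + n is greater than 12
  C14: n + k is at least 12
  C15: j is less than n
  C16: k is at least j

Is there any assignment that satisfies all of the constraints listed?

Unsatisfiable

From constraints 6 and 8: k ≤ n ≤ 7. From constraint 3: m ≤ 8. Hence k + m ≤ 15. But constraint 4 requires k + m ≥ 16, and 16 > 15. Contradiction.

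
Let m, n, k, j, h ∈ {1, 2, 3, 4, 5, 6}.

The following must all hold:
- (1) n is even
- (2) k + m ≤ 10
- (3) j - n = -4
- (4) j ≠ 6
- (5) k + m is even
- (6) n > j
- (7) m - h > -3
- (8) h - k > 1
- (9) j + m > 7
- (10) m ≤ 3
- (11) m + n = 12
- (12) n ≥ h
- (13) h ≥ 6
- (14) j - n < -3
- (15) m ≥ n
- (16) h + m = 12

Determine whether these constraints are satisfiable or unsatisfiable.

From constraints 12 and 13: n ≥ h and h ≥ 6, so n ≥ 6. From constraints 10 and 15: n ≤ m and m ≤ 3, so n ≤ 3. But 3 < 6, so no value of n works.

Unsatisfiable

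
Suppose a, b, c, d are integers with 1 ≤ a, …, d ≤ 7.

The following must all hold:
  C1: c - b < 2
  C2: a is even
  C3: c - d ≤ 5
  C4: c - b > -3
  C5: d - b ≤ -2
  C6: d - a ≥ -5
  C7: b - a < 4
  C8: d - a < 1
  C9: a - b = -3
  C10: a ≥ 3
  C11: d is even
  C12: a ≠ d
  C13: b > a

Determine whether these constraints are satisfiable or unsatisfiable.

Satisfiable

Take a = 4, b = 7, c = 6, d = 2. Then constraint 1: c - b = -1; constraint 3: c - d = 4, and every other listed constraint is also met.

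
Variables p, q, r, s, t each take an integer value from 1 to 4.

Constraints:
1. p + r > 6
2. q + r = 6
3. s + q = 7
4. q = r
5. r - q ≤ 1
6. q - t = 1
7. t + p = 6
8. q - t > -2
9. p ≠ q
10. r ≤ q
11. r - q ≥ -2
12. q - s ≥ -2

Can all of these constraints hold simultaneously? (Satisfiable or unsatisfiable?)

Try p = 4, q = 3, r = 3, s = 4, t = 2.
Check constraint 1: p + r = 7; constraint 2: q + r = 6. The remaining constraints are straightforward to verify.

Satisfiable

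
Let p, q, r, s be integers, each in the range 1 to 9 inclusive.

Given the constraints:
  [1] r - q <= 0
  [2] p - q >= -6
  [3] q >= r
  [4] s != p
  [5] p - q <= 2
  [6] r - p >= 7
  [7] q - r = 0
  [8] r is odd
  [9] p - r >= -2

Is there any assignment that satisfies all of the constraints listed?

Constraints 1, 2, and 6 give p − q ≥ -6, q − r ≥ 0, r − p ≥ 7.
Adding all 3 inequalities: the left sides telescope to 0, and the right sides sum to (-6) + 0 + 7 = 1. So 0 ≥ 1, which is false.

Unsatisfiable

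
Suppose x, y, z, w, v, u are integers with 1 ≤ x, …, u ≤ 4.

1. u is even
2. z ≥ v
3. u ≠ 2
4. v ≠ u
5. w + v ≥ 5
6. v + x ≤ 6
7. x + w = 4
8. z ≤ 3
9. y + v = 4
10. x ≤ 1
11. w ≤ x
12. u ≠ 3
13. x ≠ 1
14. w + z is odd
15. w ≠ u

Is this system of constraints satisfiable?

Unsatisfiable

From constraints 10 and 11: w ≤ x ≤ 1. From constraints 2 and 8: v ≤ z ≤ 3. Hence w + v ≤ 4. But constraint 5 requires w + v ≥ 5, and 5 > 4. Contradiction.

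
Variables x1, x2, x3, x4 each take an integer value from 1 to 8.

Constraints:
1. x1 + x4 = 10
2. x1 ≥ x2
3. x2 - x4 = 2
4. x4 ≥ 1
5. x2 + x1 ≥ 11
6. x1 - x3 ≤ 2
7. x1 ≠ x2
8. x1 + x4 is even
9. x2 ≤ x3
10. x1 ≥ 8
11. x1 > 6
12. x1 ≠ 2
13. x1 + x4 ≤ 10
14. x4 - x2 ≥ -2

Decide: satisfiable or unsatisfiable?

Try x1 = 8, x2 = 4, x3 = 7, x4 = 2.
Check constraint 1: x1 + x4 = 10; constraint 3: x2 - x4 = 2. The remaining constraints are straightforward to verify.

Satisfiable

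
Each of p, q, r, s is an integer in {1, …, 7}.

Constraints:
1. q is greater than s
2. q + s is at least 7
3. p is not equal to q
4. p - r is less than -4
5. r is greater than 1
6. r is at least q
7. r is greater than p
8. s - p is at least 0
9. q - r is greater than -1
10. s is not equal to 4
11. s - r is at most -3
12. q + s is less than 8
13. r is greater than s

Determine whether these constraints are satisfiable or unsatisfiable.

One satisfying assignment is p = 1, q = 6, r = 6, s = 1.
For the less obvious constraints — constraint 2: q + s = 7; constraint 4: p - r = -5; constraint 8: s - p = 0 — and the others hold by inspection.

Satisfiable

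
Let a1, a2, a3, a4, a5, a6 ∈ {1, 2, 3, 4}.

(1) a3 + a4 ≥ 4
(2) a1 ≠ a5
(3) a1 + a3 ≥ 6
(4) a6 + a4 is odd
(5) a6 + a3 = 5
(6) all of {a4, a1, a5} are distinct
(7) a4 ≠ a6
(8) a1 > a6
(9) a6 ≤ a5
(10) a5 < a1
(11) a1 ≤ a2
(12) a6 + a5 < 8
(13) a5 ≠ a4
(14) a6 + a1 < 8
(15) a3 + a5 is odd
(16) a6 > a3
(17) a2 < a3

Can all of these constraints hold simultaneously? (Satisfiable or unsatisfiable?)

Unsatisfiable

Constraints 9, 10, 11, 16, and 17 give a1 ≤ a2, a2 < a3, a3 < a6, a6 ≤ a5, a5 < a1. Chaining: a1 ≤ a2 < a3 < a6 ≤ a5 < a1, which forces a1 < a1 — impossible.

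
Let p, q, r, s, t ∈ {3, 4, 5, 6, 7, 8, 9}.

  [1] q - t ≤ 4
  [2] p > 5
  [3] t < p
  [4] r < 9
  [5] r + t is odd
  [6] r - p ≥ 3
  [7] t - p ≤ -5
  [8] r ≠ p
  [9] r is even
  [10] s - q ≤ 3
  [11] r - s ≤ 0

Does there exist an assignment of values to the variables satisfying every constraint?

Constraints 1, 6, 7, 10, and 11 give p − t ≥ 5, t − q ≥ -4, q − s ≥ -3, s − r ≥ 0, r − p ≥ 3.
Adding all 5 inequalities: the left sides telescope to 0, and the right sides sum to 5 + (-4) + (-3) + 0 + 3 = 1. So 0 ≥ 1, which is false.

Unsatisfiable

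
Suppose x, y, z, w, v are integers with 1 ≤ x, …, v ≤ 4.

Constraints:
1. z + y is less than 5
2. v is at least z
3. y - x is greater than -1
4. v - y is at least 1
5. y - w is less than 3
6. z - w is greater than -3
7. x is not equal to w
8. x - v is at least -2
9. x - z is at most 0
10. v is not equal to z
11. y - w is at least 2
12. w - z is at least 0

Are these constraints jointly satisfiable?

Unsatisfiable

Constraints 4, 8, 9, 11, and 12 give w − z ≥ 0, z − x ≥ 0, x − v ≥ -2, v − y ≥ 1, y − w ≥ 2.
Adding all 5 inequalities: the left sides telescope to 0, and the right sides sum to 0 + 0 + (-2) + 1 + 2 = 1. So 0 ≥ 1, which is false.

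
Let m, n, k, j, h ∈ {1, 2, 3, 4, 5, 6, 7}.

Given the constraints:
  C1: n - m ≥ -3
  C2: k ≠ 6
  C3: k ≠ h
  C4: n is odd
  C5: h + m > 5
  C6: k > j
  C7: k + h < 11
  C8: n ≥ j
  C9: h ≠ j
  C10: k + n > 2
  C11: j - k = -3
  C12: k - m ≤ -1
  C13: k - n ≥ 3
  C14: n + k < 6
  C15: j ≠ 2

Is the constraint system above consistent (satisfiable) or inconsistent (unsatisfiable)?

Unsatisfiable

Constraints 1, 12, and 13 give k − n ≥ 3, n − m ≥ -3, m − k ≥ 1.
Adding all 3 inequalities: the left sides telescope to 0, and the right sides sum to 3 + (-3) + 1 = 1. So 0 ≥ 1, which is false.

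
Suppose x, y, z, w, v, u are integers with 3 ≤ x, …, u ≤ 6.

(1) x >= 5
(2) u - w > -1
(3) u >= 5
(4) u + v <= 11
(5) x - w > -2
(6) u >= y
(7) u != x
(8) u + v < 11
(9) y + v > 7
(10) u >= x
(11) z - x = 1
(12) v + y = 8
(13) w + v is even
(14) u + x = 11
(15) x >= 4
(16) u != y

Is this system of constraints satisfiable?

Satisfiable

Setting (x, y, z, w, v, u) = (5, 5, 6, 5, 3, 6) satisfies everything: constraint 2: u - w = 1; constraint 4: u + v = 9; constraint 5: x - w = 0, and the others follow.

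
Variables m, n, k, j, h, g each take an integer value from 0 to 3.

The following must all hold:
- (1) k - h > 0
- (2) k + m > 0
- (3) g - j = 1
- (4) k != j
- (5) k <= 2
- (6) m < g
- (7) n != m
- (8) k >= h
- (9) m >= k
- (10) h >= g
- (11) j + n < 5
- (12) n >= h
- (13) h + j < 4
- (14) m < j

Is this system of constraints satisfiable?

Unsatisfiable

Constraints 1, 6, 9, and 10 give h < k, k ≤ m, m < g, g ≤ h. Chaining: h < k ≤ m < g ≤ h, which forces h < h — impossible.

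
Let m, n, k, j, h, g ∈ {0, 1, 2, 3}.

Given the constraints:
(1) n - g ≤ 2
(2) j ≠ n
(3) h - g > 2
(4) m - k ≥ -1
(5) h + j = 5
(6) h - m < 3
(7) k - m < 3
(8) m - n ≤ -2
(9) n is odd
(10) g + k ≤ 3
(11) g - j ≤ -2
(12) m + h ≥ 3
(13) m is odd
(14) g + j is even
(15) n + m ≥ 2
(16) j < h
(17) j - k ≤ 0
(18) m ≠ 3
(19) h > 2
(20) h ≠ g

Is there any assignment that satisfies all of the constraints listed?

Unsatisfiable

Constraints 1, 4, 8, 11, and 17 give k − j ≥ 0, j − g ≥ 2, g − n ≥ -2, n − m ≥ 2, m − k ≥ -1.
Adding all 5 inequalities: the left sides telescope to 0, and the right sides sum to 0 + 2 + (-2) + 2 + (-1) = 1. So 0 ≥ 1, which is false.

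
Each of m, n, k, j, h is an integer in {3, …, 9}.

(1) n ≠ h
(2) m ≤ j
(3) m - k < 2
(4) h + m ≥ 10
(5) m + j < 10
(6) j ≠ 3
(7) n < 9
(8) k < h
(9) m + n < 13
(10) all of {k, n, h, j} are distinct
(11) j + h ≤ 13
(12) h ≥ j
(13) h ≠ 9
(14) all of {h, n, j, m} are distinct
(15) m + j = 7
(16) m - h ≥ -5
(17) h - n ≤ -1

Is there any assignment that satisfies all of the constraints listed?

Satisfiable

Take m = 3, n = 8, k = 3, j = 4, h = 7. Then constraint 3: m - k = 0; constraint 4: h + m = 10; constraint 5: m + j = 7, and every other listed constraint is also met.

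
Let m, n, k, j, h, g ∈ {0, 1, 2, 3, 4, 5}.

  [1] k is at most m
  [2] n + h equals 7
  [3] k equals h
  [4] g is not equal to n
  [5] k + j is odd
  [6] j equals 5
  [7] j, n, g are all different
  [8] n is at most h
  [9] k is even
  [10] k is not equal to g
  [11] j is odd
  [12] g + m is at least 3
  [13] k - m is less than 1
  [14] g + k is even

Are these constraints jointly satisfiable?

Take m = 4, n = 3, k = 4, j = 5, h = 4, g = 2. Then constraint 2: n + h = 7; constraint 12: g + m = 6; constraint 13: k - m = 0, and every other listed constraint is also met.

Satisfiable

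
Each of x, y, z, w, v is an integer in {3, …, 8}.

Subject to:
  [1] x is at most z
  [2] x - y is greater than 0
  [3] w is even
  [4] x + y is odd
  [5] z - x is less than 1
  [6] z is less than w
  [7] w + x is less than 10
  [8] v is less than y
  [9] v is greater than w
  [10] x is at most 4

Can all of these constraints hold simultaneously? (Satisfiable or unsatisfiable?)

Constraints 1, 2, 6, 8, and 9 give v < y, y < x, x ≤ z, z < w, w < v. Chaining: v < y < x ≤ z < w < v, which forces v < v — impossible.

Unsatisfiable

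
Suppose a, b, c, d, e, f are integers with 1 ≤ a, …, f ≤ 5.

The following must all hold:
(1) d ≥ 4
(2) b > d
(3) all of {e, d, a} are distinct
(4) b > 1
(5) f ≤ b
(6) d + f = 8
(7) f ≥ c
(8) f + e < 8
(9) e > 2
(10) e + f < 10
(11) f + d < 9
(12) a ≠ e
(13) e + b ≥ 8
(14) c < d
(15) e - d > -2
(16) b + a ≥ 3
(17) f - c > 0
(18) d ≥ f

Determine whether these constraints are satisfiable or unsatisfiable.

The assignment a = 1, b = 5, c = 2, d = 4, e = 3, f = 4 works:
  constraint 6 holds since d + f = 8.
  constraint 8 holds since f + e = 7.
The rest check out directly.

Satisfiable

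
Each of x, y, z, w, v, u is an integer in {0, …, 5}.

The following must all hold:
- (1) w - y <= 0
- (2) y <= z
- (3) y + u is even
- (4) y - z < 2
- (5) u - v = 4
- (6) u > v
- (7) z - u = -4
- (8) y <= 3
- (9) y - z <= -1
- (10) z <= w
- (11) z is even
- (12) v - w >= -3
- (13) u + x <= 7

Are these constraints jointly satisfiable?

Constraints 1, 9, and 10 give z ≤ w, w ≤ y, y < z. Chaining: z ≤ w ≤ y < z, which forces z < z — impossible.

Unsatisfiable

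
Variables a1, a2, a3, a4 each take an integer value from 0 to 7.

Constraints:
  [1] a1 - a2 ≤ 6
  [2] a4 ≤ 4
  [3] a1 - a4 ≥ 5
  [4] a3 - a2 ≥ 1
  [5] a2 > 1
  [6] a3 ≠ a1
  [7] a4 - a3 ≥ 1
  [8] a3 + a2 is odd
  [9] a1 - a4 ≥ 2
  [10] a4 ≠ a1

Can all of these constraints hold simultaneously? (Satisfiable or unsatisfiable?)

Unsatisfiable

Constraints 1, 3, 4, and 7 give a1 − a4 ≥ 5, a4 − a3 ≥ 1, a3 − a2 ≥ 1, a2 − a1 ≥ -6.
Adding all 4 inequalities: the left sides telescope to 0, and the right sides sum to 5 + 1 + 1 + (-6) = 1. So 0 ≥ 1, which is false.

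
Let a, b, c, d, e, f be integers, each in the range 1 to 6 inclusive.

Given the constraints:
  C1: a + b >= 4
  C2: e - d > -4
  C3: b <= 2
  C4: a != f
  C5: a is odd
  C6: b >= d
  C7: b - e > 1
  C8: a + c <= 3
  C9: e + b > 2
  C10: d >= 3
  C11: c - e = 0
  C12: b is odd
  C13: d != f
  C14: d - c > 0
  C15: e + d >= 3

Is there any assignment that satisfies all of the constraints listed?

Unsatisfiable

From constraint 10: d ≥ 3. From constraints 3 and 6: d ≤ b and b ≤ 2, so d ≤ 2. But 2 < 3, so no value of d works.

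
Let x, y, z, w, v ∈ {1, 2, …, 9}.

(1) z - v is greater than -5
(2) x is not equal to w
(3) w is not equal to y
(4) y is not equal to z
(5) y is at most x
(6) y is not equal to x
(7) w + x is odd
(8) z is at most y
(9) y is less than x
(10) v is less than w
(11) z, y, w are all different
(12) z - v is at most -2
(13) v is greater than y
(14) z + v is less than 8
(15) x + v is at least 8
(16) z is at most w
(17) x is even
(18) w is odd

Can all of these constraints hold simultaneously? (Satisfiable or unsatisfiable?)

Satisfiable

Setting (x, y, z, w, v) = (6, 3, 2, 5, 4) satisfies everything: constraint 1: z - v = -2; constraint 12: z - v = -2, and the others follow.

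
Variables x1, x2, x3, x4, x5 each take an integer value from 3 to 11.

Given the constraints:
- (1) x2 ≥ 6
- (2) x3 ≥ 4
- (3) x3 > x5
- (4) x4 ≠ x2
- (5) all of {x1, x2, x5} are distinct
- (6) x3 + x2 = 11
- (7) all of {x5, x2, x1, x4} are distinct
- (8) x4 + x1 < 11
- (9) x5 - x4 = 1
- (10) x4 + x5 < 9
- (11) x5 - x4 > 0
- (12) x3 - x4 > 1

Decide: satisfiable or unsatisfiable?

Satisfiable

The assignment x1 = 7, x2 = 6, x3 = 5, x4 = 3, x5 = 4 works:
  constraint 6 holds since x3 + x2 = 11.
  constraint 8 holds since x4 + x1 = 10.
The rest check out directly.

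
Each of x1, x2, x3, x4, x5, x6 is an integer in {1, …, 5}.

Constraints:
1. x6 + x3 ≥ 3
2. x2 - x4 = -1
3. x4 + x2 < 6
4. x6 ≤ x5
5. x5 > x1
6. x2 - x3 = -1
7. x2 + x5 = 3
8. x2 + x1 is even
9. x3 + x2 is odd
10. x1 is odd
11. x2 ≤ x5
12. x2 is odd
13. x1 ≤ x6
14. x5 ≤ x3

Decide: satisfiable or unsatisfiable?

The assignment x1 = 1, x2 = 1, x3 = 2, x4 = 2, x5 = 2, x6 = 2 works:
  constraint 1 holds since x6 + x3 = 4.
  constraint 2 holds since x2 - x4 = -1.
  constraint 3 holds since x4 + x2 = 3.
The rest check out directly.

Satisfiable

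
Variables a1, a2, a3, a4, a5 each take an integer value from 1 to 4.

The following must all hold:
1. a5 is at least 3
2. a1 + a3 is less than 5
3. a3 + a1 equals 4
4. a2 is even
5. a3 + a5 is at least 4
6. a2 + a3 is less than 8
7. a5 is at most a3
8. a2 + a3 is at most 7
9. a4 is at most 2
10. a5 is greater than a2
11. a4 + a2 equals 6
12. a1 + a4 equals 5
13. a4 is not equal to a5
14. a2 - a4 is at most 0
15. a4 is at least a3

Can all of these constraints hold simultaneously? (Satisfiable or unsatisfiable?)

From constraints 1 and 7: a3 ≥ a5 and a5 ≥ 3, so a3 ≥ 3. From constraints 9 and 15: a3 ≤ a4 and a4 ≤ 2, so a3 ≤ 2. But 2 < 3, so no value of a3 works.

Unsatisfiable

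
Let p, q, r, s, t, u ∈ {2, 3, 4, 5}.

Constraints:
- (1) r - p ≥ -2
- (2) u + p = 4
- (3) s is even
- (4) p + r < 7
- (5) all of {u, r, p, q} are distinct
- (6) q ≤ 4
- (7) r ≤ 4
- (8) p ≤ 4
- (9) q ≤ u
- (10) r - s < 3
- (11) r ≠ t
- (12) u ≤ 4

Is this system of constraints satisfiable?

Unsatisfiable

Constraints 6, 7, 8, and 12 confine each of u, r, p, q to the 3 values {2, …, 4} (the domain already gives each ≥ 2).
Constraint 5 requires all 4 of them to be distinct, but only 3 values are available — impossible by the pigeonhole principle.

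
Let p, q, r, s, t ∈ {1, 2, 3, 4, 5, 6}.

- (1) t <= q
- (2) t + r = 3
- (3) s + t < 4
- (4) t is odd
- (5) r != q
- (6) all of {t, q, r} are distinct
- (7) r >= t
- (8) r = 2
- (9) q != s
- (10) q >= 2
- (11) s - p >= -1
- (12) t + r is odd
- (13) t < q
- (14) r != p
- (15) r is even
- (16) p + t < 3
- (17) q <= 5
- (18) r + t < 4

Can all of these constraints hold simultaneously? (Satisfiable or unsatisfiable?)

Satisfiable

Try p = 1, q = 5, r = 2, s = 1, t = 1.
Check constraint 2: t + r = 3; constraint 3: s + t = 2. The remaining constraints are straightforward to verify.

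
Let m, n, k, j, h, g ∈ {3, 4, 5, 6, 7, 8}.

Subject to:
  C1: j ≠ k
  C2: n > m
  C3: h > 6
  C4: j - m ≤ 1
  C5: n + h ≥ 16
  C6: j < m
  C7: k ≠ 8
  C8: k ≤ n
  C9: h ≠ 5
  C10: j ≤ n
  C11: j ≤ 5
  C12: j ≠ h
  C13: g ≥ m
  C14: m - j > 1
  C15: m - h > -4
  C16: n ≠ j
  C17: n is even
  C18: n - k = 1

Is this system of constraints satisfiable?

Satisfiable

Setting (m, n, k, j, h, g) = (6, 8, 7, 4, 8, 6) satisfies everything: constraint 4: j - m = -2; constraint 5: n + h = 16, and the others follow.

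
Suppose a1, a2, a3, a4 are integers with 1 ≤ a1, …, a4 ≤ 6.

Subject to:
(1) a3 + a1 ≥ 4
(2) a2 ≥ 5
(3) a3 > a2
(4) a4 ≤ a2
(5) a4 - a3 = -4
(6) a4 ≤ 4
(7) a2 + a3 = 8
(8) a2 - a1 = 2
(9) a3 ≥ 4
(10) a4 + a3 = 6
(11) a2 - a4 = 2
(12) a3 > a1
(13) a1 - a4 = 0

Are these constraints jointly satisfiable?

From constraint 2: a2 ≥ 5. From constraint 9: a3 ≥ 4. Hence a2 + a3 ≥ 9. But constraint 7 requires a2 + a3 = 8, and 8 < 9. Contradiction.

Unsatisfiable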